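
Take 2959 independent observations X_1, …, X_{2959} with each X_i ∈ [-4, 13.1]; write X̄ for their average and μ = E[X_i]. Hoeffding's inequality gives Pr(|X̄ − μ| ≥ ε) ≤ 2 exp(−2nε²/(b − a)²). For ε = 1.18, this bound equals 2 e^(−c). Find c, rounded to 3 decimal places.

c = 2nε²/(b − a)² = 2·2959·1.18² / 17.1² = 28.1804.

28.180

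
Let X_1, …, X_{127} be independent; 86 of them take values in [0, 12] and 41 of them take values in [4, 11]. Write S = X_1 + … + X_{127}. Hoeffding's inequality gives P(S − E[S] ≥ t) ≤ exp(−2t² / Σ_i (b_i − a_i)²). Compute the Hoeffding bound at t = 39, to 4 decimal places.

0.8095

Σ(b_i − a_i)² = 86·12² + 41·7² = 14393.
Exponent = 2·39² / 14393 = 0.21135.
Bound = exp(−0.21135) = 0.80949.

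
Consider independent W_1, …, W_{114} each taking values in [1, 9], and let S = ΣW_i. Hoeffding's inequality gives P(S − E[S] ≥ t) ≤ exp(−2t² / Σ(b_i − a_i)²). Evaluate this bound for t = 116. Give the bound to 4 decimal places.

Σ(b_i − a_i)² = 114·(8)² = 7296.
Exponent = 2·116²/7296 = 3.6886.
Bound = exp(−3.6886) = 0.02501.

0.0250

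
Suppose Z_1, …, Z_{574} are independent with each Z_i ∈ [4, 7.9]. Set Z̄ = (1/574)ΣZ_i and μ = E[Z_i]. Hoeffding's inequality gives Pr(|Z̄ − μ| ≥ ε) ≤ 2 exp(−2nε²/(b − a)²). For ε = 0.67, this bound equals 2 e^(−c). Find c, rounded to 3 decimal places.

c = 2nε²/(b − a)² = 2·574·0.67² / 3.9² = 33.8815.

33.881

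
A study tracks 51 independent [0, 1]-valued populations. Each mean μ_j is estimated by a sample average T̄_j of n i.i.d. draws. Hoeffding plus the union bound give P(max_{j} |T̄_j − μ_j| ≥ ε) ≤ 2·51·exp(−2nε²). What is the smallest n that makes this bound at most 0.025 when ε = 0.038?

2879

Need 2·51·exp(−2nε²) ≤ 0.025, i.e. exp(−2nε²) ≤ 0.025/102.
So 2nε² ≥ ln(102/0.025) = 8.313852.
Hence n ≥ 8.313852/(2·0.038²) = 2878.758.
The smallest integer n is 2879.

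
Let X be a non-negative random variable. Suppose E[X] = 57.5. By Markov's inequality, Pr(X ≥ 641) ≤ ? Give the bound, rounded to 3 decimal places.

0.090

Markov's inequality: for a non-negative random variable, Pr(X ≥ a) ≤ E[X]/a.
Here E[X] = 57.5 and a = 641, so the bound is 57.5/641 = 0.0897.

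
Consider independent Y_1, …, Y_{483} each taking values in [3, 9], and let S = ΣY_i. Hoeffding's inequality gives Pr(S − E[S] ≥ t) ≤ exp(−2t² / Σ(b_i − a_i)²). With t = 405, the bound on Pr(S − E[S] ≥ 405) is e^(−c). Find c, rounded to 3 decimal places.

Σ(b_i − a_i)² = 483·(6)² = 17388.
c = 2t²/17388 = 2·405²/17388 = 18.8665.

18.866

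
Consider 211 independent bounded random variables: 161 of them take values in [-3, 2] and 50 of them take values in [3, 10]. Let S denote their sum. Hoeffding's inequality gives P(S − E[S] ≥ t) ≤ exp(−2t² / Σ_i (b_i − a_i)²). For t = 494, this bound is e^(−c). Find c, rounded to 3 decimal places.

Σ(b_i − a_i)² = 161·5² + 50·7² = 6475.
c = 2t² / 6475 = 2·494² / 6475 = 75.3779.

75.378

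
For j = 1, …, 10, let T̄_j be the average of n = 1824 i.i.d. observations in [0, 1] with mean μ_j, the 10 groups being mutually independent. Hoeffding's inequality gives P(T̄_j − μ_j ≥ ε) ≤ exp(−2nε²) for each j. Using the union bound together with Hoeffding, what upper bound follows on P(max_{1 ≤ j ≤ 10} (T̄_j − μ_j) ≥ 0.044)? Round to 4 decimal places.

0.0086

Per-experiment Hoeffding bound: exp(−2·1824·0.044²) = exp(−7.06253) = 0.00085661.
Union bound over 10 events: 10·0.00085661 = 0.00857.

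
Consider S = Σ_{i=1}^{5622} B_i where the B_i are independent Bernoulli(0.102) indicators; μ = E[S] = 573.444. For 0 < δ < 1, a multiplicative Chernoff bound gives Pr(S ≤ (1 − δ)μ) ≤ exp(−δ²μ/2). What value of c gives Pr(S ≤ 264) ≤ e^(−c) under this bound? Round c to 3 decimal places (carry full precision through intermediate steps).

83.492

Write 264 = (1 − δ)μ, so δ = 1 − 264/573.444 = 0.5396237…
Then the exponent is δ²μ/2 = (μ − 264)²/(2μ) = 83.491665.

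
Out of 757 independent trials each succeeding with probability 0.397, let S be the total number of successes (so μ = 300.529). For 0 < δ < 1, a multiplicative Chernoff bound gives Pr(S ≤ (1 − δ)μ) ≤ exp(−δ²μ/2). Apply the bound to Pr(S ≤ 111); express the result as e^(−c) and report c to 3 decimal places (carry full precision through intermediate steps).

59.763

Write 111 = (1 − δ)μ, so δ = 1 − 111/300.529 = 0.6306513…
Then the exponent is δ²μ/2 = (μ − 111)²/(2μ) = 59.763354.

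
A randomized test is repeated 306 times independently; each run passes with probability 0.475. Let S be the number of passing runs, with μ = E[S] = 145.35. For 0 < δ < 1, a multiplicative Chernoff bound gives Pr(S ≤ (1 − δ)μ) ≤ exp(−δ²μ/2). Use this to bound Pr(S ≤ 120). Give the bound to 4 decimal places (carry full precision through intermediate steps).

0.1096

Write 120 = (1 − δ)μ, so δ = 1 − 120/145.35 = 0.1744066…
Then the exponent is δ²μ/2 = (μ − 120)²/(2μ) = 2.210604.
Bound = exp(−2.210604) = 0.10963.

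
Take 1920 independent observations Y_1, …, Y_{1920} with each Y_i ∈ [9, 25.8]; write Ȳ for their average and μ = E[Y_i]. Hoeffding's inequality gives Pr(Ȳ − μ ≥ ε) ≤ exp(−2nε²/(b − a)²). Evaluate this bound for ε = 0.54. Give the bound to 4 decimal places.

Exponent: 2nε²/(b − a)² = 2·1920·0.54² / 16.8² = 3.96735.
Bound = exp(−3.96735) = 0.01892.

0.0189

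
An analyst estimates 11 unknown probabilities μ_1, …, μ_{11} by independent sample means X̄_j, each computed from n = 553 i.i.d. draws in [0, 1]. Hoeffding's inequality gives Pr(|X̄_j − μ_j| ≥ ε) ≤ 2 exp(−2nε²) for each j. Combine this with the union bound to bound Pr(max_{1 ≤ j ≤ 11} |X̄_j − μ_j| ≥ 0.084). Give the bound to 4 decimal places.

0.0090

Per-experiment Hoeffding bound: 2·exp(−2·553·0.084²) = 2·exp(−7.80394) = 0.00081625.
Union bound over 11 events: 11·0.00081625 = 0.00898.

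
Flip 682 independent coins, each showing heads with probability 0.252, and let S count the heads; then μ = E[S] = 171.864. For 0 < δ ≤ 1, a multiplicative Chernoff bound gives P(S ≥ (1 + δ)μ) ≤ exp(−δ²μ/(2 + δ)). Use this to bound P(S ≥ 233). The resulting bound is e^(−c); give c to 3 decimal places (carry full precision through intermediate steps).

9.232

Write 233 = (1 + δ)μ, so δ = 233/171.864 − 1 = 0.3557231…
Then the exponent is δ²μ/(2 + δ) = (233 − μ)² / (μ·(2 + δ)) = 9.231768.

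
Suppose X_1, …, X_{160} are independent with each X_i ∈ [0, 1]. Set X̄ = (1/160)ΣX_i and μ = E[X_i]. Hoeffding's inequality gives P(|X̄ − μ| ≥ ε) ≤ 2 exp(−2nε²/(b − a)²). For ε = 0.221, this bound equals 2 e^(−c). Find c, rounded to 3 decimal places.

c = 2nε²/(b − a)² = 2·160·0.221² / 1² = 15.6291.

15.629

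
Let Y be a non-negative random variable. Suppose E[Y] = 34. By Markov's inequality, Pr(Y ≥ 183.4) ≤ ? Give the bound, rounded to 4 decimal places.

0.1854

Markov's inequality: for a non-negative random variable, Pr(Y ≥ a) ≤ E[Y]/a.
Here E[Y] = 34 and a = 183.4, so the bound is 34/183.4 = 0.1854.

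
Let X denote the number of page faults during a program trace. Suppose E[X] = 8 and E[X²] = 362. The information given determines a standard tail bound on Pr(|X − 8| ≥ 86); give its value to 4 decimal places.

0.0403

The first two moments determine the variance, so Chebyshev's inequality is the sharpest standard bound available.
Var(X) = E[X²] − (E[X])² = 362 − 64 = 298.
Chebyshev's inequality: Pr(|X − μ| ≥ t) ≤ Var(X)/t² = 298/7396 = 0.0403.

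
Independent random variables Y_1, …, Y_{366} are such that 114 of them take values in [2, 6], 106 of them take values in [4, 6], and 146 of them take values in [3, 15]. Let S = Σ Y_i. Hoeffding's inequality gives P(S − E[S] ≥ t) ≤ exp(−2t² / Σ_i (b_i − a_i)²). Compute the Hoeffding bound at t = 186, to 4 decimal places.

0.0511

Σ(b_i − a_i)² = 114·4² + 106·2² + 146·12² = 23272.
Exponent = 2·186² / 23272 = 2.97319.
Bound = exp(−2.97319) = 0.05114.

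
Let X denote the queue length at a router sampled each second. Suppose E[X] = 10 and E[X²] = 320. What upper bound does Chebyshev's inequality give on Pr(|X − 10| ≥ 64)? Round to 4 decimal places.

0.0537

Var(X) = E[X²] − (E[X])² = 320 − 100 = 220.
Chebyshev's inequality: Pr(|X − μ| ≥ t) ≤ Var(X)/t² = 220/4096 = 0.0537.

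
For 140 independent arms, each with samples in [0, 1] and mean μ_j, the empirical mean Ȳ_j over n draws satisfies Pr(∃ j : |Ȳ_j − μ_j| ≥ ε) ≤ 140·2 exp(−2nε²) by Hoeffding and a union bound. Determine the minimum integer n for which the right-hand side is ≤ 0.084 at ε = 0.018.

Need 2·140·exp(−2nε²) ≤ 0.084, i.e. exp(−2nε²) ≤ 0.084/280.
So 2nε² ≥ ln(280/0.084) = 8.111728.
Hence n ≥ 8.111728/(2·0.018²) = 12518.099.
The smallest integer n is 12519.

12519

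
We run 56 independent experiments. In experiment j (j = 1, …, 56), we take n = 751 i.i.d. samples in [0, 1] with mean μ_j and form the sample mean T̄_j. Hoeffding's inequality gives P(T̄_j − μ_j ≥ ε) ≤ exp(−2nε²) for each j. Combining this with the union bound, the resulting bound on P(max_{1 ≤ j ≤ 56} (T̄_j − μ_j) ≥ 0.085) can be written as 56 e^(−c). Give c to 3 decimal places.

Union bound over the 56 events: P(max_{1 ≤ j ≤ 56} (T̄_j − μ_j) ≥ 0.085) ≤ 56·exp(−2nε²) = 56 exp(−2·751·0.085²).
So c = 2·751·0.085² = 10.8520.

10.852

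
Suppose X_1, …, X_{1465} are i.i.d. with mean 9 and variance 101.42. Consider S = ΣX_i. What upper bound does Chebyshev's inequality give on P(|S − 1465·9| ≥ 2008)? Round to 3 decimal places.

Var(S) = n·Var(X_i) = 1465·101.42 = 148580.3.
Chebyshev: P(|S − 1465·9| ≥ 2008) ≤ Var(S)/2008² = 148580.3/4032064 = 0.0368.

0.037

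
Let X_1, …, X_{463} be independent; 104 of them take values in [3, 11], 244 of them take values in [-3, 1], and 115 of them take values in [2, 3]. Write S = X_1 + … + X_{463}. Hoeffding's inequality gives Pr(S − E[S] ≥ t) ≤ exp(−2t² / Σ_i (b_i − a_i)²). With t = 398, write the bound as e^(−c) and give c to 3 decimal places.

29.678

Σ(b_i − a_i)² = 104·8² + 244·4² + 115·1² = 10675.
c = 2t² / 10675 = 2·398² / 10675 = 29.6776.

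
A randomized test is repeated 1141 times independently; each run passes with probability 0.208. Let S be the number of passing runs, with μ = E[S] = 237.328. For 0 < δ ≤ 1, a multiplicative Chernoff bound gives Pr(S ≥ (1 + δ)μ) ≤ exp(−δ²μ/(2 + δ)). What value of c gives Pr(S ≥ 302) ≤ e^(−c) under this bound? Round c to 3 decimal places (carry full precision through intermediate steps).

Write 302 = (1 + δ)μ, so δ = 302/237.328 − 1 = 0.2725005…
Then the exponent is δ²μ/(2 + δ) = (302 − μ)² / (μ·(2 + δ)) = 7.754961.

7.755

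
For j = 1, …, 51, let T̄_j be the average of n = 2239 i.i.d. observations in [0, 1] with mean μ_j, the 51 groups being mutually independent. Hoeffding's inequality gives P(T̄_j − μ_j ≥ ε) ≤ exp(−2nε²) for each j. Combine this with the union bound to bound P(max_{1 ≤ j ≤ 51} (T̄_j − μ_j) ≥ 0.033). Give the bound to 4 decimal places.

Per-experiment Hoeffding bound: exp(−2·2239·0.033²) = exp(−4.87654) = 0.0076233.
Union bound over 51 events: 51·0.0076233 = 0.38879.

0.3888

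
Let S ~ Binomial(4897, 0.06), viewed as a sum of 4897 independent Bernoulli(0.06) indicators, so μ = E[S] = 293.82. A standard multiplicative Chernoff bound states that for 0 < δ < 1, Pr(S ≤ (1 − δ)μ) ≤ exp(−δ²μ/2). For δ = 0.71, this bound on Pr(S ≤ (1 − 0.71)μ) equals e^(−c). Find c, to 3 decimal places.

c = δ²μ/2 = 0.71²·293.82/2 = 74.0573.

74.057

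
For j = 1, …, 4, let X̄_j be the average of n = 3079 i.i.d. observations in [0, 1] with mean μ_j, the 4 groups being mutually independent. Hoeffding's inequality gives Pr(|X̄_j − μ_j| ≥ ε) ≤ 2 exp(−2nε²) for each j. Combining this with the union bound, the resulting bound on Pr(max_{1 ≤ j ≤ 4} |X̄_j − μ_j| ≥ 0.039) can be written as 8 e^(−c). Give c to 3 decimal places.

Union bound over the 4 events: Pr(max_{1 ≤ j ≤ 4} |X̄_j − μ_j| ≥ 0.039) ≤ 4·2·exp(−2nε²) = 8 exp(−2·3079·0.039²).
So c = 2·3079·0.039² = 9.3663.

9.366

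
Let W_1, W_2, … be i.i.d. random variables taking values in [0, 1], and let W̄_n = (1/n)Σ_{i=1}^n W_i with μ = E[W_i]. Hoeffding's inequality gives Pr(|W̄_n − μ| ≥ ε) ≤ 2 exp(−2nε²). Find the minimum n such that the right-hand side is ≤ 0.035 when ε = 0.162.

78

Require 2·exp(−2nε²) ≤ 0.035, i.e. 2nε² ≥ ln(2/0.035) = 4.045554.
So n ≥ 4.045554 / (2·0.162²) = 77.076.
The smallest integer n is 78.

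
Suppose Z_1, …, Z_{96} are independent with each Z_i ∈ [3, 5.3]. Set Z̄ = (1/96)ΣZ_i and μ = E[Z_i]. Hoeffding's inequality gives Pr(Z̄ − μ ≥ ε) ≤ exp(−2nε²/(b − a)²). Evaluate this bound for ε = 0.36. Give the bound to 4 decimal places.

Exponent: 2nε²/(b − a)² = 2·96·0.36² / 2.3² = 4.70382.
Bound = exp(−4.70382) = 0.00906.

0.0091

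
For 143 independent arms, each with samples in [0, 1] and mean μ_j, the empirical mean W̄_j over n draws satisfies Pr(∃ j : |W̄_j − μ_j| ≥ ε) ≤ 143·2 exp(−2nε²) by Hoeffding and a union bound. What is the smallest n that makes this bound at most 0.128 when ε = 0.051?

1483

Need 2·143·exp(−2nε²) ≤ 0.128, i.e. exp(−2nε²) ≤ 0.128/286.
So 2nε² ≥ ln(286/0.128) = 7.711717.
Hence n ≥ 7.711717/(2·0.051²) = 1482.452.
The smallest integer n is 1483.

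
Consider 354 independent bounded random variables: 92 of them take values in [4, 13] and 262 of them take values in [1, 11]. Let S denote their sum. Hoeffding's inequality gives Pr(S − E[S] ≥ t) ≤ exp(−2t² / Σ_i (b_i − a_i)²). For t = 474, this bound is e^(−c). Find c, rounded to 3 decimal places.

Σ(b_i − a_i)² = 92·9² + 262·10² = 33652.
c = 2t² / 33652 = 2·474² / 33652 = 13.3529.

13.353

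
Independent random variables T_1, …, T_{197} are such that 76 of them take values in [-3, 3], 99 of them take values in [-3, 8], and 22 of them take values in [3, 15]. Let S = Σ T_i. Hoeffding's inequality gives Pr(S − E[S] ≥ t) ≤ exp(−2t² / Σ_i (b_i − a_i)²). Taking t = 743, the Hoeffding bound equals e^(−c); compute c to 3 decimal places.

61.740

Σ(b_i − a_i)² = 76·6² + 99·11² + 22·12² = 17883.
c = 2t² / 17883 = 2·743² / 17883 = 61.7401.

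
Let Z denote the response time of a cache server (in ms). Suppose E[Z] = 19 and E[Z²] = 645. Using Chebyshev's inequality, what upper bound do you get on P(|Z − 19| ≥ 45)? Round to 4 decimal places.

0.1402

Var(Z) = E[Z²] − (E[Z])² = 645 − 361 = 284.
Chebyshev's inequality: P(|Z − μ| ≥ t) ≤ Var(Z)/t² = 284/2025 = 0.1402.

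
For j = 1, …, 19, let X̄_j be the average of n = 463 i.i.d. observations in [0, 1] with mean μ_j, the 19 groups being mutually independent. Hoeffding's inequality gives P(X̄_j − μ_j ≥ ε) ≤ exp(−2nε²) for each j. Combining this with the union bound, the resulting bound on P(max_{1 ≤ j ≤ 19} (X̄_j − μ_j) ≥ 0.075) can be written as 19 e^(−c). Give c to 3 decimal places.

Union bound over the 19 events: P(max_{1 ≤ j ≤ 19} (X̄_j − μ_j) ≥ 0.075) ≤ 19·exp(−2nε²) = 19 exp(−2·463·0.075²).
So c = 2·463·0.075² = 5.2088.

5.209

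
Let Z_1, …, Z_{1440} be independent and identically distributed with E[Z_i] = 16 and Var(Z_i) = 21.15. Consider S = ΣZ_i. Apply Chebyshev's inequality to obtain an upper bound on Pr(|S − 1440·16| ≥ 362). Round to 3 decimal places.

Var(S) = n·Var(Z_i) = 1440·21.15 = 30456.
Chebyshev: Pr(|S − 1440·16| ≥ 362) ≤ Var(S)/362² = 30456/131044 = 0.2324.

0.232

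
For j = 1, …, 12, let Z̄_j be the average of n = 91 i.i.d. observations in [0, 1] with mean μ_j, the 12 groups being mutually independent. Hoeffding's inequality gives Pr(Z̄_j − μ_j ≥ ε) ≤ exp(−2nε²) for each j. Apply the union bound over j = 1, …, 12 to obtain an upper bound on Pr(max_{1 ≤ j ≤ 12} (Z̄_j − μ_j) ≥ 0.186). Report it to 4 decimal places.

0.0221

Per-experiment Hoeffding bound: exp(−2·91·0.186²) = exp(−6.29647) = 0.0018428.
Union bound over 12 events: 12·0.0018428 = 0.02211.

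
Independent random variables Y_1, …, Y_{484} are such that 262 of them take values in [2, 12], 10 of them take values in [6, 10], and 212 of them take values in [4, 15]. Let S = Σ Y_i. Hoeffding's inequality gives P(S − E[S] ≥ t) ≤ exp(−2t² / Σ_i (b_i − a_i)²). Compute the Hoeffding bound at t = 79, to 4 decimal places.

Σ(b_i − a_i)² = 262·10² + 10·4² + 212·11² = 52012.
Exponent = 2·79² / 52012 = 0.23998.
Bound = exp(−0.23998) = 0.78664.

0.7866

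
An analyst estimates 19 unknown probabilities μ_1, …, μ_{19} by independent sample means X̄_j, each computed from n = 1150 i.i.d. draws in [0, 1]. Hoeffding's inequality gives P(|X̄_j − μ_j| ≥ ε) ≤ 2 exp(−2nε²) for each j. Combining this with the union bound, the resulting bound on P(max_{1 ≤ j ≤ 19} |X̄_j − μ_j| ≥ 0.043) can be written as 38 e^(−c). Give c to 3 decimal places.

Union bound over the 19 events: P(max_{1 ≤ j ≤ 19} |X̄_j − μ_j| ≥ 0.043) ≤ 19·2·exp(−2nε²) = 38 exp(−2·1150·0.043²).
So c = 2·1150·0.043² = 4.2527.

4.253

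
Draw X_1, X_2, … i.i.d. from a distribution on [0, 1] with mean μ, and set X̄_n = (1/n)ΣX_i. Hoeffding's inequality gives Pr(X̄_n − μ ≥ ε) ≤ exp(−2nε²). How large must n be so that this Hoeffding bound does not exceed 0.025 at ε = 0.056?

Require exp(−2nε²) ≤ 0.025, i.e. 2nε² ≥ ln(1/0.025) = 3.688879.
So n ≥ 3.688879 / (2·0.056²) = 588.150.
The smallest integer n is 589.

589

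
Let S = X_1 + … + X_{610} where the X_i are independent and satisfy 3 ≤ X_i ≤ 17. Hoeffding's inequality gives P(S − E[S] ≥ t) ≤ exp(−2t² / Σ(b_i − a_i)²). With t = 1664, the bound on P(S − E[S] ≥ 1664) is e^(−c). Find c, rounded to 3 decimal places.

46.318

Σ(b_i − a_i)² = 610·(14)² = 119560.
c = 2t²/119560 = 2·1664²/119560 = 46.3181.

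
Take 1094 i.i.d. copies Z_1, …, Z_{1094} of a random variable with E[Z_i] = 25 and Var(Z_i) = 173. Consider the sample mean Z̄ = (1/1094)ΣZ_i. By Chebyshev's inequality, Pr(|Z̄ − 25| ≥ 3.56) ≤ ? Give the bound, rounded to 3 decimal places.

Var(Z̄) = Var(Z_i)/n = 173/1094 = 0.15814.
Chebyshev: Pr(|Z̄ − 25| ≥ 3.56) ≤ Var(Z̄)/(3.56)² = 173/(1094·3.56²) = 0.0125.

0.012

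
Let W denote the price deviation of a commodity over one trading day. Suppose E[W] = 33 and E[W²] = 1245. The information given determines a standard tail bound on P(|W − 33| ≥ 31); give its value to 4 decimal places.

The first two moments determine the variance, so Chebyshev's inequality is the sharpest standard bound available.
Var(W) = E[W²] − (E[W])² = 1245 − 1089 = 156.
Chebyshev's inequality: P(|W − μ| ≥ t) ≤ Var(W)/t² = 156/961 = 0.1623.

0.1623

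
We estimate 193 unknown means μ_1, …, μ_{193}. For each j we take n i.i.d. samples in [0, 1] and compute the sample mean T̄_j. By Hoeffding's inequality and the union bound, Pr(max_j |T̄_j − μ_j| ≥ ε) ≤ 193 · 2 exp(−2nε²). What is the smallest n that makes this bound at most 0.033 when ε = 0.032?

Need 2·193·exp(−2nε²) ≤ 0.033, i.e. exp(−2nε²) ≤ 0.033/386.
So 2nε² ≥ ln(386/0.033) = 9.367085.
Hence n ≥ 9.367085/(2·0.032²) = 4573.772.
The smallest integer n is 4574.

4574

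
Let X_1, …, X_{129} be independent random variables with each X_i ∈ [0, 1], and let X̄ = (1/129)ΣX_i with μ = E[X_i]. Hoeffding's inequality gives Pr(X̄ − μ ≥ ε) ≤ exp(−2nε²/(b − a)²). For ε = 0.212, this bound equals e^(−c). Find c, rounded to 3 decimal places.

11.596

c = 2nε²/(b − a)² = 2·129·0.212² / 1² = 11.5956.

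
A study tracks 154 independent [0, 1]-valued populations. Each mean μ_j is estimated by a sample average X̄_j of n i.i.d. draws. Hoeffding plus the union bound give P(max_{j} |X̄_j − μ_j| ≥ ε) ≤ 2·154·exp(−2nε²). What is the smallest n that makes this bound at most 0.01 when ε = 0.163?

195

Need 2·154·exp(−2nε²) ≤ 0.01, i.e. exp(−2nε²) ≤ 0.01/308.
So 2nε² ≥ ln(308/0.01) = 10.335270.
Hence n ≥ 10.335270/(2·0.163²) = 194.499.
The smallest integer n is 195.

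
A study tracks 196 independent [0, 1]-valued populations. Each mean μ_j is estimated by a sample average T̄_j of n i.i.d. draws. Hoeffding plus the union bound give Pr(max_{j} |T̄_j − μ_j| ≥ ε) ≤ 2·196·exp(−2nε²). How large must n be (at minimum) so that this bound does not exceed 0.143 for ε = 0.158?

159

Need 2·196·exp(−2nε²) ≤ 0.143, i.e. exp(−2nε²) ≤ 0.143/392.
So 2nε² ≥ ln(392/0.143) = 7.916172.
Hence n ≥ 7.916172/(2·0.158²) = 158.552.
The smallest integer n is 159.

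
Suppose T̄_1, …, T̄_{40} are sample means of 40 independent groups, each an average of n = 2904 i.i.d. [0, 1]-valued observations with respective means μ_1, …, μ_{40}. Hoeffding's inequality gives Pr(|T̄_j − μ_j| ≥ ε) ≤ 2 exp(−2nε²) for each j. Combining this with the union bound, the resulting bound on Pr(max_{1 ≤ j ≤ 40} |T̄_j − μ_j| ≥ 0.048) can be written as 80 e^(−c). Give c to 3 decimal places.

13.382

Union bound over the 40 events: Pr(max_{1 ≤ j ≤ 40} |T̄_j − μ_j| ≥ 0.048) ≤ 40·2·exp(−2nε²) = 80 exp(−2·2904·0.048²).
So c = 2·2904·0.048² = 13.3816.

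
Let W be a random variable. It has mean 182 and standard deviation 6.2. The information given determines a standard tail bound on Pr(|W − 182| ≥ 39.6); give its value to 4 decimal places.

0.0245

Mean and variance are known, so Chebyshev's inequality applies.
Chebyshev: Pr(|W − μ| ≥ t) ≤ Var(W)/t².
Var(W) = σ² = 6.2² = 38.44.
Bound = 38.44 / 1568.16 = 0.0245.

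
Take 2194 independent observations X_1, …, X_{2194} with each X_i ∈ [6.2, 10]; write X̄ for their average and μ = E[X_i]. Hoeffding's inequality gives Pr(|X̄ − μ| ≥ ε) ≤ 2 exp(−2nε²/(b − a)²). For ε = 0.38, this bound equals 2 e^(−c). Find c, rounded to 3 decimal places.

43.880

c = 2nε²/(b − a)² = 2·2194·0.38² / 3.8² = 43.8800.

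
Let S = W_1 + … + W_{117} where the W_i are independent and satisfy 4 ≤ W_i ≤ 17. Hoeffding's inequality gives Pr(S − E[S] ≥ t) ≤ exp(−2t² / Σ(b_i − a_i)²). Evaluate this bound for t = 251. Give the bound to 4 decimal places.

0.0017

Σ(b_i − a_i)² = 117·(13)² = 19773.
Exponent = 2·251²/19773 = 6.3724.
Bound = exp(−6.3724) = 0.00171.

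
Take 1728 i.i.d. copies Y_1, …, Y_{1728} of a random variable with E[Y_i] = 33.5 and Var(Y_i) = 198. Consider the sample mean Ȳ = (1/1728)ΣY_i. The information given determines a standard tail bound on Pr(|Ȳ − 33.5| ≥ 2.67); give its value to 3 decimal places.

With mean and variance of each term known, Chebyshev's inequality bounds the deviation of the sum (or sample mean).
Var(Ȳ) = Var(Y_i)/n = 198/1728 = 0.11458.
Chebyshev: Pr(|Ȳ − 33.5| ≥ 2.67) ≤ Var(Ȳ)/(2.67)² = 198/(1728·2.67²) = 0.0161.

0.016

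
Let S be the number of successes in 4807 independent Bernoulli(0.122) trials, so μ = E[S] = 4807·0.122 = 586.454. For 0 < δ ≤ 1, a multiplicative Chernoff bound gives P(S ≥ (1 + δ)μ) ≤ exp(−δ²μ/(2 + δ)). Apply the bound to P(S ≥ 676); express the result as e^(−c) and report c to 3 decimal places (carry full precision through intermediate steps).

Write 676 = (1 + δ)μ, so δ = 676/586.454 − 1 = 0.1526906…
Then the exponent is δ²μ/(2 + δ) = (676 − μ)² / (μ·(2 + δ)) = 6.351508.

6.352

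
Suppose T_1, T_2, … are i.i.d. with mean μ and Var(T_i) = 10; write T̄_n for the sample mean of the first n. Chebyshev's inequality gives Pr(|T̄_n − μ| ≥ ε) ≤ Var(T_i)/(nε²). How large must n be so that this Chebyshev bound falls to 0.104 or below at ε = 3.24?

10

Require 10/(n·3.24²) ≤ 0.104, i.e. n ≥ 10/(0.104·3.24²) = 9.160.
The smallest integer n is 10.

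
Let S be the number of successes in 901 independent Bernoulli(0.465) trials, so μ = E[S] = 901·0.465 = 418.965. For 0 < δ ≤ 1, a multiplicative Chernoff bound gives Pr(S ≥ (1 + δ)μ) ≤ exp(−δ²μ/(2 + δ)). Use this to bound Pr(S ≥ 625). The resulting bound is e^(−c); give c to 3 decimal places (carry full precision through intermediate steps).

Write 625 = (1 + δ)μ, so δ = 625/418.965 − 1 = 0.4917714…
Then the exponent is δ²μ/(2 + δ) = (625 − μ)² / (μ·(2 + δ)) = 40.662686.

40.663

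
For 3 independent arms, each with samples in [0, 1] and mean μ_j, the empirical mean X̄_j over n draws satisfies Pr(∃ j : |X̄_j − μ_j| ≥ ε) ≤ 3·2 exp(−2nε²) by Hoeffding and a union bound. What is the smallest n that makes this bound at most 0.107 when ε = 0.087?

Need 2·3·exp(−2nε²) ≤ 0.107, i.e. exp(−2nε²) ≤ 0.107/6.
So 2nε² ≥ ln(6/0.107) = 4.026686.
Hence n ≥ 4.026686/(2·0.087²) = 265.999.
The smallest integer n is 266.

266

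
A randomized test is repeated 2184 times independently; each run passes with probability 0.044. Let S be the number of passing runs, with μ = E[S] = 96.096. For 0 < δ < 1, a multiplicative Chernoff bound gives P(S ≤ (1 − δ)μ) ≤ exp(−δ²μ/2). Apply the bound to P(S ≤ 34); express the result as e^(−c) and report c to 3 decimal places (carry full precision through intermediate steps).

Write 34 = (1 − δ)μ, so δ = 1 − 34/96.096 = 0.6461871…
Then the exponent is δ²μ/2 = (μ − 34)²/(2μ) = 20.062819.

20.063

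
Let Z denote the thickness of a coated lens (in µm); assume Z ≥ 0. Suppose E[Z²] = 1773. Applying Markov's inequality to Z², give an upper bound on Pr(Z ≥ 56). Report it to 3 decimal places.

0.565

Since Z ≥ 0, the event {Z ≥ 56} is the same as {Z² ≥ 3136}.
Markov's inequality applied to Z² gives Pr(Z² ≥ 3136) ≤ E[Z²]/3136 = 1773/3136 = 0.5654.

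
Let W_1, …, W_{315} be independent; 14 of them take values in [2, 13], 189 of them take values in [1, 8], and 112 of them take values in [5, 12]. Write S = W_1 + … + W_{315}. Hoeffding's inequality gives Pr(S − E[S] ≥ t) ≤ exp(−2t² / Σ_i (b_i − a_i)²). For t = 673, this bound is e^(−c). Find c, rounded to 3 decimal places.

Σ(b_i − a_i)² = 14·11² + 189·7² + 112·7² = 16443.
c = 2t² / 16443 = 2·673² / 16443 = 55.0908.

55.091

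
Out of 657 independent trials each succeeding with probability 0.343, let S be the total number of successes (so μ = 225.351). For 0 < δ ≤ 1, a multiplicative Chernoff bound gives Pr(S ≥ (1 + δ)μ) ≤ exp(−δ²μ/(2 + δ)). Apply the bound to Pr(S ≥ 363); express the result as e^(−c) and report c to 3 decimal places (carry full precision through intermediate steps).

32.204

Write 363 = (1 + δ)μ, so δ = 363/225.351 − 1 = 0.6108205…
Then the exponent is δ²μ/(2 + δ) = (363 − μ)² / (μ·(2 + δ)) = 32.203986.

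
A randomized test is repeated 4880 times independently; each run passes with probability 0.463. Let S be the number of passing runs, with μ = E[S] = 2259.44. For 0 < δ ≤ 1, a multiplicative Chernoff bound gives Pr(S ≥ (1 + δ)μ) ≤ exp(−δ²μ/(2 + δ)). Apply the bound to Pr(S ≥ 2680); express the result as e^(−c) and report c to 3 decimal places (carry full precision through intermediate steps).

Write 2680 = (1 + δ)μ, so δ = 2680/2259.44 − 1 = 0.1861346…
Then the exponent is δ²μ/(2 + δ) = (2680 − μ)² / (μ·(2 + δ)) = 35.807847.

35.808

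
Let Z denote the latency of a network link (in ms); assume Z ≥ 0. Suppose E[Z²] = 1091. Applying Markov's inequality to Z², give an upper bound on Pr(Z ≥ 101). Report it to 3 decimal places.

0.107

Since Z ≥ 0, the event {Z ≥ 101} is the same as {Z² ≥ 10201}.
Markov's inequality applied to Z² gives Pr(Z² ≥ 10201) ≤ E[Z²]/10201 = 1091/10201 = 0.1070.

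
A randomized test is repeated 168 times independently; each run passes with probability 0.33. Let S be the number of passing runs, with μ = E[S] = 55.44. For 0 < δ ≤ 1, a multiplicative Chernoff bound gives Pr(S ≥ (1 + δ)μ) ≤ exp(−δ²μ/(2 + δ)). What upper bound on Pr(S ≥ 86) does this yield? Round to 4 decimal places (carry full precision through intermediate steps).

Write 86 = (1 + δ)μ, so δ = 86/55.44 − 1 = 0.5512266…
Then the exponent is δ²μ/(2 + δ) = (86 − μ)² / (μ·(2 + δ)) = 6.602896.
Bound = exp(−6.602896) = 0.00136.

0.0014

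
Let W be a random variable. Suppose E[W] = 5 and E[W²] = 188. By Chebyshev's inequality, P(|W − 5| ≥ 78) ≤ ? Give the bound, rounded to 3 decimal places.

0.027

Var(W) = E[W²] − (E[W])² = 188 − 25 = 163.
Chebyshev's inequality: P(|W − μ| ≥ t) ≤ Var(W)/t² = 163/6084 = 0.0268.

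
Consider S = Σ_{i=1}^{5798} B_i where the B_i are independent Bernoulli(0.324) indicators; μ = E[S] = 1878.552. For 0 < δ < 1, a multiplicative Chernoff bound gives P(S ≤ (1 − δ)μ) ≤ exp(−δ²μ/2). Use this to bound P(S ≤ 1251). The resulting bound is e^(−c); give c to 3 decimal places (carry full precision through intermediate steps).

Write 1251 = (1 − δ)μ, so δ = 1 − 1251/1878.552 = 0.3340616…
Then the exponent is δ²μ/2 = (μ − 1251)²/(2μ) = 104.820498.

104.820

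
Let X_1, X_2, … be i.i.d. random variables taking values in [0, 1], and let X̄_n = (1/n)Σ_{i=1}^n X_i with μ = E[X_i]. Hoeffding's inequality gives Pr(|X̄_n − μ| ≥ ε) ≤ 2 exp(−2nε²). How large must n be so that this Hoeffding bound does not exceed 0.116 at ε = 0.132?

82

Require 2·exp(−2nε²) ≤ 0.116, i.e. 2nε² ≥ ln(2/0.116) = 2.847312.
So n ≥ 2.847312 / (2·0.132²) = 81.707.
The smallest integer n is 82.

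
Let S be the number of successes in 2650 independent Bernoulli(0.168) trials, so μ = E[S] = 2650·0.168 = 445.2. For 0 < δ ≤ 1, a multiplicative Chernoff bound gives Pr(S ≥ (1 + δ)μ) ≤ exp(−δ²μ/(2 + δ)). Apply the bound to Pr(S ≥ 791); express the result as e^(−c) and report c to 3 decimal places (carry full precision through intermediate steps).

Write 791 = (1 + δ)μ, so δ = 791/445.2 − 1 = 0.7767296…
Then the exponent is δ²μ/(2 + δ) = (791 − μ)² / (μ·(2 + δ)) = 96.730011.

96.730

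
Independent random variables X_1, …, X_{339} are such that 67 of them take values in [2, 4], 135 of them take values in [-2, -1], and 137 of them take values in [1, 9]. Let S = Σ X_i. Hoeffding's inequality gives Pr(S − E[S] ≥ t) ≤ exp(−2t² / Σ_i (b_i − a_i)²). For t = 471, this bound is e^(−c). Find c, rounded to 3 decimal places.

48.379

Σ(b_i − a_i)² = 67·2² + 135·1² + 137·8² = 9171.
c = 2t² / 9171 = 2·471² / 9171 = 48.3788.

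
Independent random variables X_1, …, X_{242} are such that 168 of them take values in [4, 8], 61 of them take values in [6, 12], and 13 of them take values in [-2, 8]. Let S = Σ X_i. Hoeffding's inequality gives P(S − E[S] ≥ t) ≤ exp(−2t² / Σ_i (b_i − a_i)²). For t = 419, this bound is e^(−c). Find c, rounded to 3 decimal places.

Σ(b_i − a_i)² = 168·4² + 61·6² + 13·10² = 6184.
c = 2t² / 6184 = 2·419² / 6184 = 56.7791.

56.779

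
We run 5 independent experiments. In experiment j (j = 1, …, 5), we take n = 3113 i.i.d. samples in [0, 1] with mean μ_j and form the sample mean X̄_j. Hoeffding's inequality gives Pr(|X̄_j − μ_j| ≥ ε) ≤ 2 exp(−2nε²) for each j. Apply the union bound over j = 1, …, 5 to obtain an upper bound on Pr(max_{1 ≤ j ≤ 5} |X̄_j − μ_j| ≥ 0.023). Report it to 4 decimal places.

0.3712

Per-experiment Hoeffding bound: 2·exp(−2·3113·0.023²) = 2·exp(−3.29355) = 0.074243.
Union bound over 5 events: 5·0.074243 = 0.37122.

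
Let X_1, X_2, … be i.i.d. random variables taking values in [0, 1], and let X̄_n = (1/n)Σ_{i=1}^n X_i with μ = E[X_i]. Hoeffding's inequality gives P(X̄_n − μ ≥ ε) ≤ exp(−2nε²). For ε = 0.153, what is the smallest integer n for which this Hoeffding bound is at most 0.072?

Require exp(−2nε²) ≤ 0.072, i.e. 2nε² ≥ ln(1/0.072) = 2.631089.
So n ≥ 2.631089 / (2·0.153²) = 56.198.
The smallest integer n is 57.

57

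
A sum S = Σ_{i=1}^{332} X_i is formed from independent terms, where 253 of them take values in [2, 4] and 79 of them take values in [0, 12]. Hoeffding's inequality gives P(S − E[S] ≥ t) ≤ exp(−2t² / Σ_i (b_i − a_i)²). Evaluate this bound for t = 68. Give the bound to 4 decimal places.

0.4740

Σ(b_i − a_i)² = 253·2² + 79·12² = 12388.
Exponent = 2·68² / 12388 = 0.74653.
Bound = exp(−0.74653) = 0.47401.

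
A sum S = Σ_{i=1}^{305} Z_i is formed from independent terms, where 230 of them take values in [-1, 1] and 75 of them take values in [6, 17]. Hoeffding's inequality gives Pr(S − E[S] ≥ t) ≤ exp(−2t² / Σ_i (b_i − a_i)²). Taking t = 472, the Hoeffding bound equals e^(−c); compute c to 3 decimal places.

Σ(b_i − a_i)² = 230·2² + 75·11² = 9995.
c = 2t² / 9995 = 2·472² / 9995 = 44.5791.

44.579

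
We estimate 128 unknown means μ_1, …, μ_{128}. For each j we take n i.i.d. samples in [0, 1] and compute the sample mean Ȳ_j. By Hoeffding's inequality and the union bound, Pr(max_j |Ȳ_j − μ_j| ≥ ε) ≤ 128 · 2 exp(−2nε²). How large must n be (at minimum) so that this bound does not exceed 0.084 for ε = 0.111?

Need 2·128·exp(−2nε²) ≤ 0.084, i.e. exp(−2nε²) ≤ 0.084/256.
So 2nε² ≥ ln(256/0.084) = 8.022116.
Hence n ≥ 8.022116/(2·0.111²) = 325.546.
The smallest integer n is 326.

326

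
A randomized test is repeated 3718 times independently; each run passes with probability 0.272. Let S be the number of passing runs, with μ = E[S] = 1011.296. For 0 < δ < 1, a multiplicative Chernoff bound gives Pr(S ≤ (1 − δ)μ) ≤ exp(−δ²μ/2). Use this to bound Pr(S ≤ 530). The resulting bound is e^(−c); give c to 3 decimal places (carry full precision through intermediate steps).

114.529

Write 530 = (1 − δ)μ, so δ = 1 − 530/1011.296 = 0.47592…
Then the exponent is δ²μ/2 = (μ − 530)²/(2μ) = 114.529198.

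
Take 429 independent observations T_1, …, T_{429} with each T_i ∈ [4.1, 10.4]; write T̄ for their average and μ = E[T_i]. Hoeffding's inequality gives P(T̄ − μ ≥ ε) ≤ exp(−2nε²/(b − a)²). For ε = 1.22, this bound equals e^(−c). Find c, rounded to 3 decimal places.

c = 2nε²/(b − a)² = 2·429·1.22² / 6.3² = 32.1755.

32.176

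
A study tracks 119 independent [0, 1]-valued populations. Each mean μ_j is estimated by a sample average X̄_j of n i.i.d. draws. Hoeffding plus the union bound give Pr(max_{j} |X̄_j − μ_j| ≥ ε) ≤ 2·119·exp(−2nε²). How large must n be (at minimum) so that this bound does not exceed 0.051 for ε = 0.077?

Need 2·119·exp(−2nε²) ≤ 0.051, i.e. exp(−2nε²) ≤ 0.051/238.
So 2nε² ≥ ln(238/0.051) = 8.448200.
Hence n ≥ 8.448200/(2·0.077²) = 712.447.
The smallest integer n is 713.

713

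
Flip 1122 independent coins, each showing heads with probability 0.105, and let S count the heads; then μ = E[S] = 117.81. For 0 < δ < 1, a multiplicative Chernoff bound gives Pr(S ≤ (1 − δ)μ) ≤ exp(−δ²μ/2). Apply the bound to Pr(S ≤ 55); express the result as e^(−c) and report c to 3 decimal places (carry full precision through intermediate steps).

Write 55 = (1 − δ)μ, so δ = 1 − 55/117.81 = 0.5331466…
Then the exponent is δ²μ/2 = (μ − 55)²/(2μ) = 16.743469.

16.743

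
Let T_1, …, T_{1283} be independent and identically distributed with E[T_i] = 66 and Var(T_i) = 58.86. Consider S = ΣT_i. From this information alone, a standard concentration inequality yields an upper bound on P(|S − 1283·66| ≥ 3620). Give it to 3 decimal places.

0.006

With mean and variance of each term known, Chebyshev's inequality bounds the deviation of the sum (or sample mean).
Var(S) = n·Var(T_i) = 1283·58.86 = 75517.38.
Chebyshev: P(|S − 1283·66| ≥ 3620) ≤ Var(S)/3620² = 75517.38/13104400 = 0.0058.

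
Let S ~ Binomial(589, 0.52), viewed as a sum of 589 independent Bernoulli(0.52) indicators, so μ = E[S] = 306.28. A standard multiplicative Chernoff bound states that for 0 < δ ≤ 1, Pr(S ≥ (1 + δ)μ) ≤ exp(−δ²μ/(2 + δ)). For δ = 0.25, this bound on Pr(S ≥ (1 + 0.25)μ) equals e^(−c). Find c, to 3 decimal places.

8.508

c = δ²μ/(2 + δ) = 0.25²·306.28/(2 + 0.25) = 8.5078.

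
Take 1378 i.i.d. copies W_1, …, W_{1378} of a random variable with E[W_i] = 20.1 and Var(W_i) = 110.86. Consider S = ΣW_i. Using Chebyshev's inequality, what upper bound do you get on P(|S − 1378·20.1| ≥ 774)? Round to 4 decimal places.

Var(S) = n·Var(W_i) = 1378·110.86 = 152765.08.
Chebyshev: P(|S − 1378·20.1| ≥ 774) ≤ Var(S)/774² = 152765.08/599076 = 0.2550.

0.2550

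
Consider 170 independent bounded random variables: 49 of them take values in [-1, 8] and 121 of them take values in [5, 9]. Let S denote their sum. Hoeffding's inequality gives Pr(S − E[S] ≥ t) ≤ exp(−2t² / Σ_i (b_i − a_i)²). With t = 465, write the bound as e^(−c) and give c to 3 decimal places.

73.235

Σ(b_i − a_i)² = 49·9² + 121·4² = 5905.
c = 2t² / 5905 = 2·465² / 5905 = 73.2345.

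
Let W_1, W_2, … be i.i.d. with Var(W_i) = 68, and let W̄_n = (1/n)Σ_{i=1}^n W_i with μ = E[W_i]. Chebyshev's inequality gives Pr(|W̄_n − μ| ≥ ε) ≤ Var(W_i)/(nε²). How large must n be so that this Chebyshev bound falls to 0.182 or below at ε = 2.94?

Require 68/(n·2.94²) ≤ 0.182, i.e. n ≥ 68/(0.182·2.94²) = 43.226.
The smallest integer n is 44.

44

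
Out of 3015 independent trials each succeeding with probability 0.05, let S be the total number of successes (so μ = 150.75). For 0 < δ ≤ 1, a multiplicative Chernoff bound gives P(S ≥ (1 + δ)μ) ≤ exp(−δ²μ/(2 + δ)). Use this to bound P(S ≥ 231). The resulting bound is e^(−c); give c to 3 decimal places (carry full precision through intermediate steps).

Write 231 = (1 + δ)μ, so δ = 231/150.75 − 1 = 0.5323383…
Then the exponent is δ²μ/(2 + δ) = (231 − μ)² / (μ·(2 + δ)) = 16.869843.

16.870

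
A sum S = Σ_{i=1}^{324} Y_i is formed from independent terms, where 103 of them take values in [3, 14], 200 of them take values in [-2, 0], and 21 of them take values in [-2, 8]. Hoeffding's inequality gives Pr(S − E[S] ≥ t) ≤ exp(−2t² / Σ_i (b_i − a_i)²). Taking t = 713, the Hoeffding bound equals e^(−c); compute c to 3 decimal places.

Σ(b_i − a_i)² = 103·11² + 200·2² + 21·10² = 15363.
c = 2t² / 15363 = 2·713² / 15363 = 66.1810.

66.181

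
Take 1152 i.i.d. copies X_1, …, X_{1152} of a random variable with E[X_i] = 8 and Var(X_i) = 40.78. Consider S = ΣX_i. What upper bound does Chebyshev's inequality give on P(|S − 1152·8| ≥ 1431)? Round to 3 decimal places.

0.023

Var(S) = n·Var(X_i) = 1152·40.78 = 46978.56.
Chebyshev: P(|S − 1152·8| ≥ 1431) ≤ Var(S)/1431² = 46978.56/2047761 = 0.0229.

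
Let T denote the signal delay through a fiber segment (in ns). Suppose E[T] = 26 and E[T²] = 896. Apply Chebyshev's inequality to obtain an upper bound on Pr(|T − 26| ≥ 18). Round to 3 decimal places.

Var(T) = E[T²] − (E[T])² = 896 − 676 = 220.
Chebyshev's inequality: Pr(|T − μ| ≥ t) ≤ Var(T)/t² = 220/324 = 0.6790.

0.679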